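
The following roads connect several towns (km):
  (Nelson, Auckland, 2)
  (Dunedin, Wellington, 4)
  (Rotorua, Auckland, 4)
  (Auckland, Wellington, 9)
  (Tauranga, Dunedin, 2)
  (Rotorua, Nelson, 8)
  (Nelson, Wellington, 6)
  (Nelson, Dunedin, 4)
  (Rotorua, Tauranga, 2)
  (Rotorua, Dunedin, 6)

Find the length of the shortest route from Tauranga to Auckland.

6

Checking several routes:
Tauranga-Dunedin-Wellington-Nelson-Auckland: 2 + 4 + 6 + 2 = 14
Tauranga-Dunedin-Nelson-Auckland: 2 + 4 + 2 = 8
Tauranga-Rotorua-Nelson-Auckland: 2 + 8 + 2 = 12
Tauranga-Dunedin-Rotorua-Auckland: 2 + 6 + 4 = 12
Tauranga-Rotorua-Dunedin-Nelson-Auckland: 2 + 6 + 4 + 2 = 14
Tauranga-Rotorua-Auckland: 2 + 4 = 6
Shortest: 6 km.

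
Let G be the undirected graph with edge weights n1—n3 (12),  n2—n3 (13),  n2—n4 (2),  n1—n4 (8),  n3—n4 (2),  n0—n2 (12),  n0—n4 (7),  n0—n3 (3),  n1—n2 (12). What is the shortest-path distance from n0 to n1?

Checking several routes:
n0 → n3 → n4 → n2 → n1: 3 + 2 + 2 + 12 = 19
n0 → n3 → n1: 3 + 12 = 15
n0 → n3 → n4 → n1: 3 + 2 + 8 = 13
n0 → n4 → n1: 7 + 8 = 15
Best route has total 13.

13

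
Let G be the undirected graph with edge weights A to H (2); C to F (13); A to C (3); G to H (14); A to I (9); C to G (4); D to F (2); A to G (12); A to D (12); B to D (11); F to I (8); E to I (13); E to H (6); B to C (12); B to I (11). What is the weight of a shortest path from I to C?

12

A few of the I→C routes:
I -> F -> C: 8 + 13 = 21
I -> A -> C: 9 + 3 = 12
I -> B -> C: 11 + 12 = 23
I -> E -> H -> A -> C: 13 + 6 + 2 + 3 = 24
The minimum is 12.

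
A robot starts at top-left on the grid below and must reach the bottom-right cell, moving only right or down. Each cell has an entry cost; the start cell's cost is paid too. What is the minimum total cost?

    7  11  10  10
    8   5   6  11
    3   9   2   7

One optimal route is [0,0] -> [1,0] -> [1,1] -> [1,2] -> [2,2] -> [2,3].
Its cost is 7 + 8 + 5 + 6 + 2 + 7 = 35.

35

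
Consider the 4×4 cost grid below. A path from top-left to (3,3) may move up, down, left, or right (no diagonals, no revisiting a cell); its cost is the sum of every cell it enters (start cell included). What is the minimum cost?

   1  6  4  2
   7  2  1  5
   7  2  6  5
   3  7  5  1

21

Best path: [0,0] -> [0,1] -> [1,1] -> [1,2] -> [1,3] -> [2,3] -> [3,3]
Cost: 1 + 6 + 2 + 1 + 5 + 5 + 1 = 21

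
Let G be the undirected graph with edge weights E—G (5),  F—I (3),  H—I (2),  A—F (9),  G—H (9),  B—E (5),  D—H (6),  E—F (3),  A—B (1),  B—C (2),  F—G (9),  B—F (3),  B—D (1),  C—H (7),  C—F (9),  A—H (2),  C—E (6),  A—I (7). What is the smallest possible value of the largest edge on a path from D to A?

Checking several routes:
D → B → F → I → H → A: max(1, 3, 3, 2, 2) = 3
D → B → E → F → I → H → A: max(1, 5, 3, 3, 2, 2) = 5
D → B → C → E → F → I → H → A: max(1, 2, 6, 3, 3, 2, 2) = 6
D → B → A: max(1, 1) = 1
The minimum achievable maximum is 1.

1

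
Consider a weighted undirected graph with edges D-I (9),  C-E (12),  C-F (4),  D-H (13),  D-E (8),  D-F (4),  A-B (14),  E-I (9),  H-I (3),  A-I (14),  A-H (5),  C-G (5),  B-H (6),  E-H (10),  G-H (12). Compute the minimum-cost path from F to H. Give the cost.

Checking several routes:
F - D - I - H: 4 + 9 + 3 = 16
F - D - E - H: 4 + 8 + 10 = 22
F - C - G - H: 4 + 5 + 12 = 21
F - D - H: 4 + 13 = 17
Shortest: 16.

16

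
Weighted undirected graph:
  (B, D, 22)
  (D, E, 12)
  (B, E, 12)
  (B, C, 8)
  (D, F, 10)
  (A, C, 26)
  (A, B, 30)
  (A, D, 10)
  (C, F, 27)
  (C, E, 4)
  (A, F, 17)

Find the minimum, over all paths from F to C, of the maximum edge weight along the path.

Checking several routes:
F - A - D - E - C: max(17, 10, 12, 4) = 17
F - D - E - C: max(10, 12, 4) = 12
F - D - E - B - C: max(10, 12, 12, 8) = 12
F - A - D - E - B - C: max(17, 10, 12, 12, 8) = 17
Best route has worst link 12.

12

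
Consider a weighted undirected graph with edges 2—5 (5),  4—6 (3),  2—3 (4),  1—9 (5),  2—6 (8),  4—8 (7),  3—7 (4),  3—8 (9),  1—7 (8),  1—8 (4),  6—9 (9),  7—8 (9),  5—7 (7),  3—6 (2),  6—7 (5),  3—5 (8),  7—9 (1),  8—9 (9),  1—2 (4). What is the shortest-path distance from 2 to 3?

4

Checking several routes:
2 - 6 - 3: 8 + 2 = 10
2 - 1 - 7 - 3: 4 + 8 + 4 = 16
2 - 5 - 7 - 3: 5 + 7 + 4 = 16
2 - 5 - 3: 5 + 8 = 13
2 - 3: 4
2 - 1 - 9 - 7 - 3: 4 + 5 + 1 + 4 = 14
The minimum is 4.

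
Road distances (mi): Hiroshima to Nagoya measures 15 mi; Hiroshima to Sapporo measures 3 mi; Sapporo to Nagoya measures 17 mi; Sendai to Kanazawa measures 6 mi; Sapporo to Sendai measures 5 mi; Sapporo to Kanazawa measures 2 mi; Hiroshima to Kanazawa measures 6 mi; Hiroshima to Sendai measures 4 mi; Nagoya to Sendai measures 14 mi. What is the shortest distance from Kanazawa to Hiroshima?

Comparing a few candidate routes:
Kanazawa -> Sapporo -> Sendai -> Hiroshima: 2 + 5 + 4 = 11
Kanazawa -> Hiroshima: 6
Kanazawa -> Sendai -> Hiroshima: 6 + 4 = 10
Kanazawa -> Sapporo -> Hiroshima: 2 + 3 = 5
Shortest: 5 mi.

5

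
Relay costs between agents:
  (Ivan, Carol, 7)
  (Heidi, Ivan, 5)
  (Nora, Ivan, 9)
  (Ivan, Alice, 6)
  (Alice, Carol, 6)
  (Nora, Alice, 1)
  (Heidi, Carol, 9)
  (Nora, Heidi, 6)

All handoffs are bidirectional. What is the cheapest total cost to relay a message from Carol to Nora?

7

Some routes from Carol to Nora:
Carol → Heidi → Ivan → Alice → Nora: 9 + 5 + 6 + 1 = 21
Carol → Alice → Nora: 6 + 1 = 7
Carol → Heidi → Nora: 9 + 6 = 15
Carol → Ivan → Heidi → Nora: 7 + 5 + 6 = 18
Carol → Ivan → Nora: 7 + 9 = 16
Carol → Ivan → Alice → Nora: 7 + 6 + 1 = 14
Best route has total 7.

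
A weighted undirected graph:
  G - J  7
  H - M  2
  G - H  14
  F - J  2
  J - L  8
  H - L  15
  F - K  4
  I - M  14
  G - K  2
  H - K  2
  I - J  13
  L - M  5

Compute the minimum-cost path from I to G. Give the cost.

A few of the I→G routes:
I - M - H - G: 14 + 2 + 14 = 30
I - J - F - K - G: 13 + 2 + 4 + 2 = 21
I - J - G: 13 + 7 = 20
I - M - H - K - G: 14 + 2 + 2 + 2 = 20
Shortest: 20.

20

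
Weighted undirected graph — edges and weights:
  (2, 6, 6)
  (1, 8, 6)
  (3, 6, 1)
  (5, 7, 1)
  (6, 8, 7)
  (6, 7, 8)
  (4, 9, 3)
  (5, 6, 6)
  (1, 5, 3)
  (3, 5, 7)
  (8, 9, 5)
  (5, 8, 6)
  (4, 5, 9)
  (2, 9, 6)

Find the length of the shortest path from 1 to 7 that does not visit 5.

Candidate routes:
1-8-9-2-6-7: 6 + 5 + 6 + 6 + 8 = 31
1-8-6-7: 6 + 7 + 8 = 21
Shortest: 21.

21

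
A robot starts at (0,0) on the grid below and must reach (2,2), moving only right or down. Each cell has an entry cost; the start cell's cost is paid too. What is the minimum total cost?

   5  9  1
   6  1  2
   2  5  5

One optimal route is r0c0 → r1c0 → r1c1 → r1c2 → r2c2.
Its cost is 5 + 6 + 1 + 2 + 5 = 19.

19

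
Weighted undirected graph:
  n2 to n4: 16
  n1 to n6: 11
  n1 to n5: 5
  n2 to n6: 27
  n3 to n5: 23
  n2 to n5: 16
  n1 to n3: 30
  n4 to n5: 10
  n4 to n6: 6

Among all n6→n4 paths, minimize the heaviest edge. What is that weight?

6

Some routes from n6 to n4:
n6 → n4: max(6) = 6
n6 → n1 → n5 → n2 → n4: max(11, 5, 16, 16) = 16
n6 → n2 → n4: max(27, 16) = 27
n6 → n2 → n5 → n4: max(27, 16, 10) = 27
n6 → n1 → n5 → n4: max(11, 5, 10) = 11
Best route has worst link 6.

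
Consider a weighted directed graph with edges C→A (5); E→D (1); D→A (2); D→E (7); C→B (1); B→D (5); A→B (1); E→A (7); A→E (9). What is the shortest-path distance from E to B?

Paths from E to B:
E-A-B: 7 + 1 = 8
E-D-A-B: 1 + 2 + 1 = 4
Best route has total 4.

4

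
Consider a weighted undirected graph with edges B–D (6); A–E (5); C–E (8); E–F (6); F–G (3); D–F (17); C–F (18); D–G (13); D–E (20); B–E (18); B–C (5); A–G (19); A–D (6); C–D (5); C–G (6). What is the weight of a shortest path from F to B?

Checking several routes:
F -> G -> C -> D -> B: 3 + 6 + 5 + 6 = 20
F -> C -> B: 18 + 5 = 23
F -> E -> C -> B: 6 + 8 + 5 = 19
F -> G -> D -> B: 3 + 13 + 6 = 22
F -> G -> C -> B: 3 + 6 + 5 = 14
Best route has total 14.

14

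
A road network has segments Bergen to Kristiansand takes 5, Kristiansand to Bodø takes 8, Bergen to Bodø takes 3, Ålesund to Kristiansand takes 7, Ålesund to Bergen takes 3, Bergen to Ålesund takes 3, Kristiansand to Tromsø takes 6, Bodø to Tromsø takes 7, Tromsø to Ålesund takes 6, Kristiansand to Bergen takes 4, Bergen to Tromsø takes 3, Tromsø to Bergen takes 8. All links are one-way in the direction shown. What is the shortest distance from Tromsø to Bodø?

A few of the Tromsø→Bodø routes:
Tromsø - Bergen - Bodø: 8 + 3 = 11
Tromsø - Ålesund - Kristiansand - Bergen - Bodø: 6 + 7 + 4 + 3 = 20
Tromsø - Ålesund - Kristiansand - Bodø: 6 + 7 + 8 = 21
Tromsø - Ålesund - Bergen - Bodø: 6 + 3 + 3 = 12
Tromsø - Bergen - Kristiansand - Bodø: 8 + 5 + 8 = 21
Tromsø - Ålesund - Bergen - Kristiansand - Bodø: 6 + 3 + 5 + 8 = 22
The minimum is 11.

11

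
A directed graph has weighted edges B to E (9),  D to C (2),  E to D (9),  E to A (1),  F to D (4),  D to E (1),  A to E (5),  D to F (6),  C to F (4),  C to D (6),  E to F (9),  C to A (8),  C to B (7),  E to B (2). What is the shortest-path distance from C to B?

7

Routes from C to B:
C→D→E→B: 6 + 1 + 2 = 9
C→A→E→B: 8 + 5 + 2 = 15
C→B: 7
C→F→D→E→B: 4 + 4 + 1 + 2 = 11
Best route has total 7.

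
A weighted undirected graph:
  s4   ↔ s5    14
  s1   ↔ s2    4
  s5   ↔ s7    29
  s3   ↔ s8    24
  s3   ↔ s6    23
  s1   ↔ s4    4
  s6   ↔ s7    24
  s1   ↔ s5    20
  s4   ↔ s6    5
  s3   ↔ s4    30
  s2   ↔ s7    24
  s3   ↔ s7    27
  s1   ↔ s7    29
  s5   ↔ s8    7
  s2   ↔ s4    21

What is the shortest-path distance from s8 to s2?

Checking several routes:
s8 → s5 → s7 → s2: 7 + 29 + 24 = 60
s8 → s5 → s1 → s2: 7 + 20 + 4 = 31
s8 → s5 → s4 → s1 → s2: 7 + 14 + 4 + 4 = 29
s8 → s3 → s6 → s4 → s1 → s2: 24 + 23 + 5 + 4 + 4 = 60
s8 → s5 → s4 → s2: 7 + 14 + 21 = 42
s8 → s5 → s1 → s4 → s2: 7 + 20 + 4 + 21 = 52
Shortest: 29.

29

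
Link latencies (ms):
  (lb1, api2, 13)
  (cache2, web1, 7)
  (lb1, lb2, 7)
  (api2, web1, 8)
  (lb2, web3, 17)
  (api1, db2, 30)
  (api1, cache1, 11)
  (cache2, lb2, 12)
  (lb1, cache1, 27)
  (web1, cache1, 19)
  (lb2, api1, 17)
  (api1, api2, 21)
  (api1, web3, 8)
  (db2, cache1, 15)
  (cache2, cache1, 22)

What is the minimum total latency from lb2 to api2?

20

Some routes from lb2 to api2:
lb2 - cache2 - web1 - api2: 12 + 7 + 8 = 27
lb2 - web3 - api1 - api2: 17 + 8 + 21 = 46
lb2 - api1 - api2: 17 + 21 = 38
lb2 - lb1 - api2: 7 + 13 = 20
Shortest: 20 ms.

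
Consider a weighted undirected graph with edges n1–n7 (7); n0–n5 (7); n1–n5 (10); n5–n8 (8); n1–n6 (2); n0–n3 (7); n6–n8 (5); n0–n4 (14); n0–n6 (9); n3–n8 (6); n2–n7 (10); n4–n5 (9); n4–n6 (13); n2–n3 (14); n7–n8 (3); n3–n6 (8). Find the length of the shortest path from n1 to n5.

10

Comparing a few candidate routes:
n1-n5: 10
n1-n6-n3-n8-n5: 2 + 8 + 6 + 8 = 24
n1-n7-n8-n5: 7 + 3 + 8 = 18
n1-n6-n0-n5: 2 + 9 + 7 = 18
n1-n6-n8-n5: 2 + 5 + 8 = 15
Best route has total 10.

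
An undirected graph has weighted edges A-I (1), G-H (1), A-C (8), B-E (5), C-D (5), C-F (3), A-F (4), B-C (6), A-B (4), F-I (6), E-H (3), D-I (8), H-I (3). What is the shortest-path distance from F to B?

8

Comparing a few candidate routes:
F-C-B: 3 + 6 = 9
F-A-B: 4 + 4 = 8
F-I-A-B: 6 + 1 + 4 = 11
The minimum is 8.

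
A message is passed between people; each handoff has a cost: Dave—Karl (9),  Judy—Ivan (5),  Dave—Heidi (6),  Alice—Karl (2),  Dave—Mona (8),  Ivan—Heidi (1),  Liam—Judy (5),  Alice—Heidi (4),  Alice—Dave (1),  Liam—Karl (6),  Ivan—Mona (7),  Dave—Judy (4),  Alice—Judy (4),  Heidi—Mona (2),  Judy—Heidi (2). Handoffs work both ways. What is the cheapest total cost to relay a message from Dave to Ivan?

6

Checking several routes:
Dave → Judy → Heidi → Ivan: 4 + 2 + 1 = 7
Dave → Alice → Judy → Heidi → Ivan: 1 + 4 + 2 + 1 = 8
Dave → Alice → Judy → Ivan: 1 + 4 + 5 = 10
Dave → Heidi → Ivan: 6 + 1 = 7
Dave → Judy → Ivan: 4 + 5 = 9
Dave → Alice → Heidi → Ivan: 1 + 4 + 1 = 6
The minimum is 6.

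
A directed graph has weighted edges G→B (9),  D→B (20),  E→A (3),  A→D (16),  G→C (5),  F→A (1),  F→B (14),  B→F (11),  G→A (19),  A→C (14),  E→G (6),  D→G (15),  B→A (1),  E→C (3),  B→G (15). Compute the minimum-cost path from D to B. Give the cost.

20

Candidate routes:
D -> G -> B: 15 + 9 = 24
D -> B: 20
The minimum is 20.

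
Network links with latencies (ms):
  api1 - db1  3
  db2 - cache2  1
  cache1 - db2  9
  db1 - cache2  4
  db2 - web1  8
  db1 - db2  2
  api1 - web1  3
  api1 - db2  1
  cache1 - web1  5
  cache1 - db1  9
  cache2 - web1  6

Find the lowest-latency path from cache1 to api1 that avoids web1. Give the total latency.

10

Checking several routes:
cache1→db2→api1: 9 + 1 = 10
cache1→db2→db1→api1: 9 + 2 + 3 = 14
cache1→db1→db2→api1: 9 + 2 + 1 = 12
cache1→db1→api1: 9 + 3 = 12
Best route has total 10 ms.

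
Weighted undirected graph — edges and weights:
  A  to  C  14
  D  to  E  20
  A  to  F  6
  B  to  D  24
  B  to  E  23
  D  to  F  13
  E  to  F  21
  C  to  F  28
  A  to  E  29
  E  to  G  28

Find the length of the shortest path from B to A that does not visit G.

43

Checking several routes:
B-E-F-A: 23 + 21 + 6 = 50
B-D-E-F-A: 24 + 20 + 21 + 6 = 71
B-E-A: 23 + 29 = 52
B-E-D-F-A: 23 + 20 + 13 + 6 = 62
B-D-F-A: 24 + 13 + 6 = 43
B-D-E-A: 24 + 20 + 29 = 73
Shortest: 43.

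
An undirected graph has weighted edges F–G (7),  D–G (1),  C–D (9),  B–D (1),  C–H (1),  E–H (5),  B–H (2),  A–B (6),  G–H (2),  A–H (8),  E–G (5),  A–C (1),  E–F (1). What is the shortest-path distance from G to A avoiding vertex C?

8

A few of the G→A routes:
G → H → B → A: 2 + 2 + 6 = 10
G → D → B → H → A: 1 + 1 + 2 + 8 = 12
G → H → A: 2 + 8 = 10
G → D → B → A: 1 + 1 + 6 = 8
G → E → H → A: 5 + 5 + 8 = 18
The minimum is 8.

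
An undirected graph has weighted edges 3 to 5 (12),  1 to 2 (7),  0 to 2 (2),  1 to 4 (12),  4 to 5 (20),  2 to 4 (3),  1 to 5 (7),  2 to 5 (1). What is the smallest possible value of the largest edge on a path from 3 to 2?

Routes from 3 to 2:
3 → 5 → 1 → 4 → 2: max(12, 7, 12, 3) = 12
3 → 5 → 4 → 1 → 2: max(12, 20, 12, 7) = 20
3 → 5 → 1 → 2: max(12, 7, 7) = 12
3 → 5 → 4 → 2: max(12, 20, 3) = 20
3 → 5 → 2: max(12, 1) = 12
Smallest bottleneck: 12.

12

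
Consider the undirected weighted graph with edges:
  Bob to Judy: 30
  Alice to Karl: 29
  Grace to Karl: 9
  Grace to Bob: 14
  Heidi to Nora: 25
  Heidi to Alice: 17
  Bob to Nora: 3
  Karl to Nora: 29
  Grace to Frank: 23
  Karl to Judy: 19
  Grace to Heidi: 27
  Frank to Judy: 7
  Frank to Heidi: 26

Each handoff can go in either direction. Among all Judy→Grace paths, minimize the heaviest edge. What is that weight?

Comparing a few candidate routes:
Judy→Frank→Heidi→Grace: max(7, 26, 27) = 27
Judy→Karl→Grace: max(19, 9) = 19
Judy→Frank→Heidi→Nora→Bob→Grace: max(7, 26, 25, 3, 14) = 26
Judy→Frank→Heidi→Alice→Karl→Nora→Bob→Grace: max(7, 26, 17, 29, 29, 3, 14) = 29
Judy→Frank→Grace: max(7, 23) = 23
Judy→Frank→Heidi→Alice→Karl→Grace: max(7, 26, 17, 29, 9) = 29
Smallest bottleneck: 19.

19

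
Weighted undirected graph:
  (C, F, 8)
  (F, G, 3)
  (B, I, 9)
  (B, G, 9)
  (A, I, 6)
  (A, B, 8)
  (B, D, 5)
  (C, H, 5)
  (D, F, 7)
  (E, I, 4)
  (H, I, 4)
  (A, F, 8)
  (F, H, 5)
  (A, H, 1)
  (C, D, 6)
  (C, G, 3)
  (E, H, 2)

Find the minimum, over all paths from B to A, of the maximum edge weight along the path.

Checking several routes:
B - D - C - H - I - A: max(5, 6, 5, 4, 6) = 6
B - D - C - H - A: max(5, 6, 5, 1) = 6
B - D - C - H - E - I - A: max(5, 6, 5, 2, 4, 6) = 6
B - D - C - G - F - H - I - A: max(5, 6, 3, 3, 5, 4, 6) = 6
The minimum achievable maximum is 6.

6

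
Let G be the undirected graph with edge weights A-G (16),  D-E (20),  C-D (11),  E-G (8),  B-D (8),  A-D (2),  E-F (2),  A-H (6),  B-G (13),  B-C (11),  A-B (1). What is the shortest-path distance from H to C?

18

Comparing a few candidate routes:
H - A - B - D - C: 6 + 1 + 8 + 11 = 26
H - A - B - C: 6 + 1 + 11 = 18
H - A - D - C: 6 + 2 + 11 = 19
Shortest: 18.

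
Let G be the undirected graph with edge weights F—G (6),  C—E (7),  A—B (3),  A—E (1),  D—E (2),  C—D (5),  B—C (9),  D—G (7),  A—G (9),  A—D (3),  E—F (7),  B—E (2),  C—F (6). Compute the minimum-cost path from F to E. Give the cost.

7

Comparing a few candidate routes:
F → C → D → E: 6 + 5 + 2 = 13
F → G → D → E: 6 + 7 + 2 = 15
F → G → A → E: 6 + 9 + 1 = 16
F → C → E: 6 + 7 = 13
F → C → D → A → E: 6 + 5 + 3 + 1 = 15
F → E: 7
Best route has total 7.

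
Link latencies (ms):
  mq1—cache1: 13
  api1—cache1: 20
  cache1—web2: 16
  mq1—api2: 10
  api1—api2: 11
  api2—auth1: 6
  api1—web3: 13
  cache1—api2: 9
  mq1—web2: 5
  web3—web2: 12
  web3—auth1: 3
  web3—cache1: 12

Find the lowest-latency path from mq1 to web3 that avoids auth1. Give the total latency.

Checking several routes:
mq1 → api2 → cache1 → web3: 10 + 9 + 12 = 31
mq1 → web2 → web3: 5 + 12 = 17
mq1 → api2 → api1 → web3: 10 + 11 + 13 = 34
mq1 → web2 → cache1 → web3: 5 + 16 + 12 = 33
mq1 → cache1 → web3: 13 + 12 = 25
mq1 → cache1 → web2 → web3: 13 + 16 + 12 = 41
The minimum is 17 ms.

17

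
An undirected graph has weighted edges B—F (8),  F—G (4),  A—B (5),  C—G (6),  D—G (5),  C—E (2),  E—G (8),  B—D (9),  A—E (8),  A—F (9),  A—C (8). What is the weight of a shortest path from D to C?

Some routes from D to C:
D -> B -> A -> C: 9 + 5 + 8 = 22
D -> G -> F -> A -> C: 5 + 4 + 9 + 8 = 26
D -> G -> C: 5 + 6 = 11
D -> G -> E -> C: 5 + 8 + 2 = 15
D -> B -> A -> E -> C: 9 + 5 + 8 + 2 = 24
D -> B -> F -> G -> C: 9 + 8 + 4 + 6 = 27
Shortest: 11.

11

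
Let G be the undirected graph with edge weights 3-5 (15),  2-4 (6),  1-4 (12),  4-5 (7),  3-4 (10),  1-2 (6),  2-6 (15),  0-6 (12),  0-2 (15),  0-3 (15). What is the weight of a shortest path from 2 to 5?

Comparing a few candidate routes:
2-1-4-5: 6 + 12 + 7 = 25
2-4-5: 6 + 7 = 13
2-4-3-5: 6 + 10 + 15 = 31
Best route has total 13.

13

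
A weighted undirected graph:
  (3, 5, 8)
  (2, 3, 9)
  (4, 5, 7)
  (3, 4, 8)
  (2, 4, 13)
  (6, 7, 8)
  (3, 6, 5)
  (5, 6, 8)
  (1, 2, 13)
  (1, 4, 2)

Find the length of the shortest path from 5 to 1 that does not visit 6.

A few of the 5→1 routes:
5-3-2-1: 8 + 9 + 13 = 30
5-3-4-1: 8 + 8 + 2 = 18
5-4-2-1: 7 + 13 + 13 = 33
5-4-1: 7 + 2 = 9
5-3-2-4-1: 8 + 9 + 13 + 2 = 32
Best route has total 9.

9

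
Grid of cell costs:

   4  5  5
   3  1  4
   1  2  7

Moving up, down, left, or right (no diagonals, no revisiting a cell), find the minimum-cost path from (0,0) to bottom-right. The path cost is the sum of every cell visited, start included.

17

One optimal route is r0c0 -> r1c0 -> r1c1 -> r2c1 -> r2c2.
Its cost is 4 + 3 + 1 + 2 + 7 = 17.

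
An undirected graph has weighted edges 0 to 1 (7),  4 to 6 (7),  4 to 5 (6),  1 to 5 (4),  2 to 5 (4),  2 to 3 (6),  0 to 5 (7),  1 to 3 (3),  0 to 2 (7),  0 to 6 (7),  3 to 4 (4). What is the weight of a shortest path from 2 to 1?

8

Some routes from 2 to 1:
2 -> 5 -> 4 -> 3 -> 1: 4 + 6 + 4 + 3 = 17
2 -> 0 -> 1: 7 + 7 = 14
2 -> 5 -> 1: 4 + 4 = 8
2 -> 3 -> 1: 6 + 3 = 9
Shortest: 8.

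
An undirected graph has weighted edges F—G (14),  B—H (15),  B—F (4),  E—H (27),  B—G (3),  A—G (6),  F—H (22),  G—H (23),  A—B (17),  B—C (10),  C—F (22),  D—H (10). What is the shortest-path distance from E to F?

Checking several routes:
E-H-G-B-F: 27 + 23 + 3 + 4 = 57
E-H-G-F: 27 + 23 + 14 = 64
E-H-B-G-F: 27 + 15 + 3 + 14 = 59
E-H-B-F: 27 + 15 + 4 = 46
E-H-F: 27 + 22 = 49
Best route has total 46.

46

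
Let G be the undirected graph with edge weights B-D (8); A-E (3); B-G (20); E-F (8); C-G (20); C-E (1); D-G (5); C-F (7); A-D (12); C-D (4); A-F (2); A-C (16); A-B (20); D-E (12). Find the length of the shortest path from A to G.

A few of the A→G routes:
A→E→C→D→G: 3 + 1 + 4 + 5 = 13
A→F→E→C→D→G: 2 + 8 + 1 + 4 + 5 = 20
A→D→G: 12 + 5 = 17
A→E→D→G: 3 + 12 + 5 = 20
A→F→C→D→G: 2 + 7 + 4 + 5 = 18
The minimum is 13.

13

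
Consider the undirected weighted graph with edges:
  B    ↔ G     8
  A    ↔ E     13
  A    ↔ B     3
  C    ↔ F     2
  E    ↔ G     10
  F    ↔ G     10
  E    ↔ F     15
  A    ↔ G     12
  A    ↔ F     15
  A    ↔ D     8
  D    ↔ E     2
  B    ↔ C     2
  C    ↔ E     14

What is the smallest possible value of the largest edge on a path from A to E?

8

Checking several routes:
A → D → E: max(8, 2) = 8
A → B → C → F → G → E: max(3, 2, 2, 10, 10) = 10
A → G → E: max(12, 10) = 12
A → B → G → E: max(3, 8, 10) = 10
Best route has worst link 8.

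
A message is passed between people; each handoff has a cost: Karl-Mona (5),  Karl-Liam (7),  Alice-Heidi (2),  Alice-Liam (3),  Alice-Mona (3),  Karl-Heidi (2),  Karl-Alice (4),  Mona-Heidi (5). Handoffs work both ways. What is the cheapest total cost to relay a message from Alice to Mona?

Comparing a few candidate routes:
Alice→Mona: 3
Alice→Heidi→Mona: 2 + 5 = 7
Alice→Heidi→Karl→Mona: 2 + 2 + 5 = 9
Shortest: 3.

3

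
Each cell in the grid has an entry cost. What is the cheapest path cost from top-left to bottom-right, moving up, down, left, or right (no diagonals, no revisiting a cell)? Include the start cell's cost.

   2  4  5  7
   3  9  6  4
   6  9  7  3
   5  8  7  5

Cheapest: r0c0 r0c1 r0c2 r1c2 r1c3 r2c3 r3c3
  2 + 4 + 5 + 6 + 4 + 3 + 5 = 29

29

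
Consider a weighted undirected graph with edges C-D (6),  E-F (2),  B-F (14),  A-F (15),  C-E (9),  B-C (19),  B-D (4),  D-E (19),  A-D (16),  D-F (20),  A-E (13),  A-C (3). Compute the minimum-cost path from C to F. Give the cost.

11

Some routes from C to F:
C -> A -> F: 3 + 15 = 18
C -> A -> E -> F: 3 + 13 + 2 = 18
C -> D -> B -> F: 6 + 4 + 14 = 24
C -> E -> F: 9 + 2 = 11
The minimum is 11.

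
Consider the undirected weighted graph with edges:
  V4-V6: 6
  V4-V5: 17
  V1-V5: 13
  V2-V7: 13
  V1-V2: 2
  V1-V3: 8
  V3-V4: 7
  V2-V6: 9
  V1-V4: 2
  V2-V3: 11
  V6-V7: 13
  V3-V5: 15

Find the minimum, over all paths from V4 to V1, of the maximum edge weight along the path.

2

Comparing a few candidate routes:
V4-V3-V1: max(7, 8) = 8
V4-V6-V2-V1: max(6, 9, 2) = 9
V4-V1: max(2) = 2
V4-V6-V2-V3-V1: max(6, 9, 11, 8) = 11
Smallest bottleneck: 2.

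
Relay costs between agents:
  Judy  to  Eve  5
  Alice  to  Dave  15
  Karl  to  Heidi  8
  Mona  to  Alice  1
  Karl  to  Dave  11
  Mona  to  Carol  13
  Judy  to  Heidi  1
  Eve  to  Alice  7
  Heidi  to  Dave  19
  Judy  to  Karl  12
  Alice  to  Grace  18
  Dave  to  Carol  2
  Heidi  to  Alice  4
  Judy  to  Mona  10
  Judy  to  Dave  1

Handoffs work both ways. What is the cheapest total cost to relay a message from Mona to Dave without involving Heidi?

Checking several routes:
Mona → Alice → Eve → Judy → Dave: 1 + 7 + 5 + 1 = 14
Mona → Judy → Dave: 10 + 1 = 11
Mona → Carol → Dave: 13 + 2 = 15
Shortest: 11.

11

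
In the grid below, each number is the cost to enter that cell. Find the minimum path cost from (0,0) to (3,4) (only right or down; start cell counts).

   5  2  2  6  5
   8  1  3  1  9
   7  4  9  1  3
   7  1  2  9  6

22

Path [0,0]→[0,1]→[1,1]→[1,2]→[1,3]→[2,3]→[2,4]→[3,4]: 5 + 2 + 1 + 3 + 1 + 1 + 3 + 6 = 22.
(Top row then right column would cost 38.)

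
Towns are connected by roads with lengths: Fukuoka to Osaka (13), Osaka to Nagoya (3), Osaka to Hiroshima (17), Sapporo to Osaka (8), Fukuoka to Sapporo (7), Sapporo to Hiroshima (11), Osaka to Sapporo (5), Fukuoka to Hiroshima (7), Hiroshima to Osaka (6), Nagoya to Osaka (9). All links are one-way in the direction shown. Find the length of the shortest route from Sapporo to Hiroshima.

11

Candidate routes:
Sapporo-Osaka-Hiroshima: 8 + 17 = 25
Sapporo-Hiroshima: 11
Shortest: 11.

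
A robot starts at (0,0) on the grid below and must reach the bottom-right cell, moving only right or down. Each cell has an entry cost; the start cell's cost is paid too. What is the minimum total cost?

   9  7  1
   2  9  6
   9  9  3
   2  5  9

35

One optimal route is (0,0) → (0,1) → (0,2) → (1,2) → (2,2) → (3,2).
Its cost is 9 + 7 + 1 + 6 + 3 + 9 = 35.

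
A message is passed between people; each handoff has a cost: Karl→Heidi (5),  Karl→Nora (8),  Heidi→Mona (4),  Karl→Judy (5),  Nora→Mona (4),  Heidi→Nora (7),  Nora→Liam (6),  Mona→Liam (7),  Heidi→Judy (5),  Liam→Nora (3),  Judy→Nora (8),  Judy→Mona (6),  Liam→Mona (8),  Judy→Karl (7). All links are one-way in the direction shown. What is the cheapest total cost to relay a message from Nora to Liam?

6

Candidate routes:
Nora→Liam: 6
Nora→Mona→Liam: 4 + 7 = 11
Shortest: 6.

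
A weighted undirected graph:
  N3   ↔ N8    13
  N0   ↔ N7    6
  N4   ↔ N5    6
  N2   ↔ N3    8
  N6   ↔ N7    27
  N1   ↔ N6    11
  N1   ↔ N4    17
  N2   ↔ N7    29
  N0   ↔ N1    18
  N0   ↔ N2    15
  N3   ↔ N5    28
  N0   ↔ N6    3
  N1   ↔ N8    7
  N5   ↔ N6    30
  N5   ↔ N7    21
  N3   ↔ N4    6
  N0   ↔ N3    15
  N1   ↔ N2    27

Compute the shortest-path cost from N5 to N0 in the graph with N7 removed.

Some routes from N5 to N0 avoiding N7:
N5 → N6 → N0: 30 + 3 = 33
N5 → N4 → N3 → N2 → N0: 6 + 6 + 8 + 15 = 35
N5 → N4 → N1 → N0: 6 + 17 + 18 = 41
N5 → N4 → N3 → N0: 6 + 6 + 15 = 27
N5 → N4 → N1 → N6 → N0: 6 + 17 + 11 + 3 = 37
Shortest: 27.

27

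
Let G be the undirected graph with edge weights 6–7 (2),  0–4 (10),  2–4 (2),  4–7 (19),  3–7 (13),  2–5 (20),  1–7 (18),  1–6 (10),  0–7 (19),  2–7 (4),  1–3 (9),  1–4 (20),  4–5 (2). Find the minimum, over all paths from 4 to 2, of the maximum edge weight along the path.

2

A few of the 4→2 routes:
4-0-7-2: max(10, 19, 4) = 19
4-2: max(2) = 2
4-7-2: max(19, 4) = 19
4-1-3-7-2: max(20, 9, 13, 4) = 20
4-1-6-7-2: max(20, 10, 2, 4) = 20
4-1-7-2: max(20, 18, 4) = 20
Best route has worst link 2.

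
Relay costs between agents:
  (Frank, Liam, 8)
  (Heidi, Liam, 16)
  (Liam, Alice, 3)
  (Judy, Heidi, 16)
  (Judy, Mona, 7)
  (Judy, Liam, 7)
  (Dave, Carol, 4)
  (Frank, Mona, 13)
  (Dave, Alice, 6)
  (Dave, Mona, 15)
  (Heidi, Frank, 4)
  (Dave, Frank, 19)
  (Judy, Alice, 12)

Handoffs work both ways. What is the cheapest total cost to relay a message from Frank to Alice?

11

Checking several routes:
Frank -> Heidi -> Liam -> Alice: 4 + 16 + 3 = 23
Frank -> Liam -> Alice: 8 + 3 = 11
Frank -> Dave -> Alice: 19 + 6 = 25
Frank -> Liam -> Judy -> Alice: 8 + 7 + 12 = 27
Best route has total 11.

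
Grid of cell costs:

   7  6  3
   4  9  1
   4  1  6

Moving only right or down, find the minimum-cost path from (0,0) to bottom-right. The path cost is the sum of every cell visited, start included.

Best path: (0,0) -> (1,0) -> (2,0) -> (2,1) -> (2,2)
Cost: 7 + 4 + 4 + 1 + 6 = 22
For comparison, the top-then-right route costs 23.

22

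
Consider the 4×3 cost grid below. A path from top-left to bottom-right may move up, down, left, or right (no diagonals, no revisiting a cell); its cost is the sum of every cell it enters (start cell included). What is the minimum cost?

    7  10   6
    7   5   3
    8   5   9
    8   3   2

Best path: r0c0 → r1c0 → r1c1 → r2c1 → r3c1 → r3c2
Cost: 7 + 7 + 5 + 5 + 3 + 2 = 29

29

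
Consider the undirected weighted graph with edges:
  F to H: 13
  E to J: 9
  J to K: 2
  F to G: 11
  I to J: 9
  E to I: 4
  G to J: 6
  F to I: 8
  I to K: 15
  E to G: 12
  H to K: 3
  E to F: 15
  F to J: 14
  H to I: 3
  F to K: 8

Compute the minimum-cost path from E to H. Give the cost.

7

Some routes from E to H:
E - I - J - K - H: 4 + 9 + 2 + 3 = 18
E - J - K - H: 9 + 2 + 3 = 14
E - I - H: 4 + 3 = 7
E - I - K - H: 4 + 15 + 3 = 22
E - J - I - H: 9 + 9 + 3 = 21
The minimum is 7.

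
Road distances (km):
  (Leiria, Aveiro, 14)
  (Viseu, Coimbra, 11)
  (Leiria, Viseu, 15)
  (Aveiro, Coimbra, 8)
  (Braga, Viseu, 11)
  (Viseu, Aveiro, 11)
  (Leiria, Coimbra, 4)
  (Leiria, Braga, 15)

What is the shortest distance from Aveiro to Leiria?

12

Checking several routes:
Aveiro → Leiria: 14
Aveiro → Viseu → Leiria: 11 + 15 = 26
Aveiro → Viseu → Coimbra → Leiria: 11 + 11 + 4 = 26
Aveiro → Viseu → Braga → Leiria: 11 + 11 + 15 = 37
Aveiro → Coimbra → Leiria: 8 + 4 = 12
Aveiro → Coimbra → Viseu → Leiria: 8 + 11 + 15 = 34
The minimum is 12 km.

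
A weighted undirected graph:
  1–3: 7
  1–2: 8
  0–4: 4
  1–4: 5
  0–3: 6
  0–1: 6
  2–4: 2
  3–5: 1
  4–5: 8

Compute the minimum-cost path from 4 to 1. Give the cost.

Paths from 4 to 1:
4→5→3→0→1: 8 + 1 + 6 + 6 = 21
4→0→3→1: 4 + 6 + 7 = 17
4→0→1: 4 + 6 = 10
4→1: 5
4→5→3→1: 8 + 1 + 7 = 16
4→2→1: 2 + 8 = 10
Best route has total 5.

5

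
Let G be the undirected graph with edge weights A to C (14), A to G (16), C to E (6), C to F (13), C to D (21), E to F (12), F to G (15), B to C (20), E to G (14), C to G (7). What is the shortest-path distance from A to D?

Comparing a few candidate routes:
A -> G -> E -> C -> D: 16 + 14 + 6 + 21 = 57
A -> G -> F -> C -> D: 16 + 15 + 13 + 21 = 65
A -> G -> F -> E -> C -> D: 16 + 15 + 12 + 6 + 21 = 70
A -> C -> D: 14 + 21 = 35
A -> G -> C -> D: 16 + 7 + 21 = 44
Shortest: 35.

35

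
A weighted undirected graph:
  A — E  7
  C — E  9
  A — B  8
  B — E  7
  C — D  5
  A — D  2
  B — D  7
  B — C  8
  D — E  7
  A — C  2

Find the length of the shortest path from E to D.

7

Comparing a few candidate routes:
E→A→D: 7 + 2 = 9
E→D: 7
E→C→A→D: 9 + 2 + 2 = 13
The minimum is 7.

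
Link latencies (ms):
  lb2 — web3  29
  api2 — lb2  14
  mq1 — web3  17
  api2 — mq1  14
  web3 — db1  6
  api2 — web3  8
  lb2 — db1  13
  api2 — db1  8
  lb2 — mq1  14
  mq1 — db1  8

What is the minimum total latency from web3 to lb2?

19

Comparing a few candidate routes:
web3→api2→lb2: 8 + 14 = 22
web3→db1→api2→lb2: 6 + 8 + 14 = 28
web3→db1→lb2: 6 + 13 = 19
web3→db1→mq1→lb2: 6 + 8 + 14 = 28
The minimum is 19 ms.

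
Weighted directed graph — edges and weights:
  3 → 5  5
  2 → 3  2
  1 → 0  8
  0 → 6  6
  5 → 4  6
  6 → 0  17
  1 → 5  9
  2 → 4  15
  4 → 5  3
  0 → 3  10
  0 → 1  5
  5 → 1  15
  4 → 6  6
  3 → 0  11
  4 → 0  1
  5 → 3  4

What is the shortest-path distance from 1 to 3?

Routes from 1 to 3:
1 - 5 - 4 - 0 - 3: 9 + 6 + 1 + 10 = 26
1 - 5 - 3: 9 + 4 = 13
1 - 5 - 4 - 6 - 0 - 3: 9 + 6 + 6 + 17 + 10 = 48
1 - 0 - 3: 8 + 10 = 18
Best route has total 13.

13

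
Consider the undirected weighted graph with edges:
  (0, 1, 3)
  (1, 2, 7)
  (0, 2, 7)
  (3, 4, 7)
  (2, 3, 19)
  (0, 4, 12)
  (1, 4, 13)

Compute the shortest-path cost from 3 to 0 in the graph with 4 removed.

Paths from 3 to 0 avoiding 4:
3 - 2 - 1 - 0: 19 + 7 + 3 = 29
3 - 2 - 0: 19 + 7 = 26
Shortest: 26.

26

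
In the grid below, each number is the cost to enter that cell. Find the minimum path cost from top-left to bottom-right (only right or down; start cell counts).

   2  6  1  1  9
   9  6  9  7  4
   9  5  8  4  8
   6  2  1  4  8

33

Best path: [0,0]→[0,1]→[0,2]→[0,3]→[1,3]→[2,3]→[3,3]→[3,4]
Cost: 2 + 6 + 1 + 1 + 7 + 4 + 4 + 8 = 33
(Top row then right column would cost 39.)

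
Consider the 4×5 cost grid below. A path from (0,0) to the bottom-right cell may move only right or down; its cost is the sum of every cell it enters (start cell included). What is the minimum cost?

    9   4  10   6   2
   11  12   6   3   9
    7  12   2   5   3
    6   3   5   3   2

41

Path (0,0)→(0,1)→(0,2)→(1,2)→(2,2)→(2,3)→(2,4)→(3,4): 9 + 4 + 10 + 6 + 2 + 5 + 3 + 2 = 41.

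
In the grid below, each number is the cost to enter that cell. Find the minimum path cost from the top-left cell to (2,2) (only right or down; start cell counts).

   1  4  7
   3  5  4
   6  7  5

18

Path [0,0]→[1,0]→[1,1]→[1,2]→[2,2]: 1 + 3 + 5 + 4 + 5 = 18.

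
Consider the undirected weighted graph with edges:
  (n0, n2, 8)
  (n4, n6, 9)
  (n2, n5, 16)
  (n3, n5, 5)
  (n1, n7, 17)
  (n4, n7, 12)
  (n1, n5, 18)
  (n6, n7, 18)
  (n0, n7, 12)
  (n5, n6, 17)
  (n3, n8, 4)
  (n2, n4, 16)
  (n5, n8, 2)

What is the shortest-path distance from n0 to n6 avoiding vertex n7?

33

Candidate routes:
n0-n2-n4-n6: 8 + 16 + 9 = 33
n0-n2-n5-n6: 8 + 16 + 17 = 41
Shortest: 33.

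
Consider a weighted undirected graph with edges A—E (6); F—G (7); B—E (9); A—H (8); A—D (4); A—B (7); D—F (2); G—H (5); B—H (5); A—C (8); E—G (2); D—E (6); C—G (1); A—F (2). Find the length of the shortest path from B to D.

Some routes from B to D:
B - H - A - D: 5 + 8 + 4 = 17
B - A - D: 7 + 4 = 11
B - E - D: 9 + 6 = 15
B - H - A - F - D: 5 + 8 + 2 + 2 = 17
B - A - F - D: 7 + 2 + 2 = 11
The minimum is 11.

11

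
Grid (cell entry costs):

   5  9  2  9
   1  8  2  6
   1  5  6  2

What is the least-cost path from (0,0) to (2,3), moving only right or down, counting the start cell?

One optimal route is [0,0] -> [1,0] -> [2,0] -> [2,1] -> [2,2] -> [2,3].
Its cost is 5 + 1 + 1 + 5 + 6 + 2 = 20.

20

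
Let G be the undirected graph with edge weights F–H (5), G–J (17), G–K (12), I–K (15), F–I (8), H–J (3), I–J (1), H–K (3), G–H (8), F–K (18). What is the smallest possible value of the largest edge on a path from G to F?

Some routes from G to F:
G-K-I-F: max(12, 15, 8) = 15
G-K-H-F: max(12, 3, 5) = 12
G-H-J-I-F: max(8, 3, 1, 8) = 8
G-H-K-I-F: max(8, 3, 15, 8) = 15
G-H-F: max(8, 5) = 8
G-K-H-J-I-F: max(12, 3, 3, 1, 8) = 12
Smallest bottleneck: 8.

8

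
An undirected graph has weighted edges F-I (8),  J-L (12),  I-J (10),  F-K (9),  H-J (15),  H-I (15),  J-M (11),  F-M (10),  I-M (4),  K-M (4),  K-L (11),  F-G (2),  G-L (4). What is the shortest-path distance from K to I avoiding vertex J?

Checking several routes:
K-M-F-I: 4 + 10 + 8 = 22
K-F-M-I: 9 + 10 + 4 = 23
K-M-I: 4 + 4 = 8
K-F-I: 9 + 8 = 17
Best route has total 8.

8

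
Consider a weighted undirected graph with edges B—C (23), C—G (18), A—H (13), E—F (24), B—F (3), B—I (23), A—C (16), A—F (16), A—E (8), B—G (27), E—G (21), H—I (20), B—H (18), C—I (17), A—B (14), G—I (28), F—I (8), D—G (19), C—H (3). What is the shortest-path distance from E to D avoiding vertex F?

Some routes from E to D avoiding F:
E-G-D: 21 + 19 = 40
E-A-H-C-G-D: 8 + 13 + 3 + 18 + 19 = 61
E-A-C-G-D: 8 + 16 + 18 + 19 = 61
E-A-B-G-D: 8 + 14 + 27 + 19 = 68
E-A-B-H-C-G-D: 8 + 14 + 18 + 3 + 18 + 19 = 80
Shortest: 40.

40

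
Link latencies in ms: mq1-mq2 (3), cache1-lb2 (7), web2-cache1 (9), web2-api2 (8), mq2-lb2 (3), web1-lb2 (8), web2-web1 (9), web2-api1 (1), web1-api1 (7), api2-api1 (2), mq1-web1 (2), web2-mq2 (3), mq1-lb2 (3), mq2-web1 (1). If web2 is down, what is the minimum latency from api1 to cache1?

18

A few of the api1→cache1 routes:
api1 → web1 → mq1 → lb2 → cache1: 7 + 2 + 3 + 7 = 19
api1 → web1 → mq2 → lb2 → cache1: 7 + 1 + 3 + 7 = 18
api1 → web1 → mq2 → mq1 → lb2 → cache1: 7 + 1 + 3 + 3 + 7 = 21
The minimum is 18 ms.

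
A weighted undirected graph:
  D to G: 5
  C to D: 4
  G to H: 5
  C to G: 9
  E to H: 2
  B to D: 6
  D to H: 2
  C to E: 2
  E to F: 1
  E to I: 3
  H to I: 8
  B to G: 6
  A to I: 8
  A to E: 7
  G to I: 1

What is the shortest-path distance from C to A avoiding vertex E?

18

A few of the C→A routes:
C -> D -> H -> G -> I -> A: 4 + 2 + 5 + 1 + 8 = 20
C -> D -> G -> I -> A: 4 + 5 + 1 + 8 = 18
C -> G -> I -> A: 9 + 1 + 8 = 18
C -> D -> H -> I -> A: 4 + 2 + 8 + 8 = 22
The minimum is 18.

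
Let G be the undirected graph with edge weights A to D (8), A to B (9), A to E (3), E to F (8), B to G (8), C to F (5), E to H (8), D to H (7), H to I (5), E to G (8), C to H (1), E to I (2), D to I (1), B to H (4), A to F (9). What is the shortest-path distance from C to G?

Comparing a few candidate routes:
C-H-B-G: 1 + 4 + 8 = 13
C-H-I-E-G: 1 + 5 + 2 + 8 = 16
C-H-E-G: 1 + 8 + 8 = 17
The minimum is 13.

13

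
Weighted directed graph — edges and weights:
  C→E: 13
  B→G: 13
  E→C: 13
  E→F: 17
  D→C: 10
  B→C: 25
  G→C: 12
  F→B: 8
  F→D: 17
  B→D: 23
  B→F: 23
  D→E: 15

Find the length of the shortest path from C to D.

47

Candidate routes:
C → E → F → D: 13 + 17 + 17 = 47
C → E → F → B → D: 13 + 17 + 8 + 23 = 61
Best route has total 47.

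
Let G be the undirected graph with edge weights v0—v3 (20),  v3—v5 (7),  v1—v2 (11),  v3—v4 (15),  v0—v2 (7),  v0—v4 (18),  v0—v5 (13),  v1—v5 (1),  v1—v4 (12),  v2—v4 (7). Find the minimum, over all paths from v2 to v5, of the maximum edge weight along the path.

11

Checking several routes:
v2 - v0 - v5: max(7, 13) = 13
v2 - v4 - v1 - v5: max(7, 12, 1) = 12
v2 - v1 - v5: max(11, 1) = 11
The minimum achievable maximum is 11.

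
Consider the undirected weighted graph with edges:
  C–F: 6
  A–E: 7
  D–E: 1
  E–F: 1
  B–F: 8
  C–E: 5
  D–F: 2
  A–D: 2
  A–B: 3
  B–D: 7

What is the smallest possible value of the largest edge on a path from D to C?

Some routes from D to C:
D-E-C: max(1, 5) = 5
D-E-F-C: max(1, 1, 6) = 6
D-F-E-C: max(2, 1, 5) = 5
Smallest bottleneck: 5.

5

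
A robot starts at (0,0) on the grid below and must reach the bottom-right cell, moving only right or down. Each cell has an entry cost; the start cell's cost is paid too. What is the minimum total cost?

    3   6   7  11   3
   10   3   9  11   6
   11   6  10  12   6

42

Path (0,0) -> (0,1) -> (0,2) -> (0,3) -> (0,4) -> (1,4) -> (2,4): 3 + 6 + 7 + 11 + 3 + 6 + 6 = 42.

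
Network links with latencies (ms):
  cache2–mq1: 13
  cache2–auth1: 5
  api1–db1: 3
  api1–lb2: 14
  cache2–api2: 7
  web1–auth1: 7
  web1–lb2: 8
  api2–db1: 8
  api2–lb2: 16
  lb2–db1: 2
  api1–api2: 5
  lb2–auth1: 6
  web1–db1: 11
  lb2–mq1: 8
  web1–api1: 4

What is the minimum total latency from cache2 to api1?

12

A few of the cache2→api1 routes:
cache2→api2→api1: 7 + 5 = 12
cache2→auth1→lb2→web1→api1: 5 + 6 + 8 + 4 = 23
cache2→api2→db1→api1: 7 + 8 + 3 = 18
cache2→auth1→web1→api1: 5 + 7 + 4 = 16
cache2→auth1→lb2→db1→api1: 5 + 6 + 2 + 3 = 16
Best route has total 12 ms.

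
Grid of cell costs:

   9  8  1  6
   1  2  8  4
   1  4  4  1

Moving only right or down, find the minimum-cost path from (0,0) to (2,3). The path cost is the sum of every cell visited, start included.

Path (0,0) → (1,0) → (2,0) → (2,1) → (2,2) → (2,3): 9 + 1 + 1 + 4 + 4 + 1 = 20.
(Top row then right column would cost 29.)

20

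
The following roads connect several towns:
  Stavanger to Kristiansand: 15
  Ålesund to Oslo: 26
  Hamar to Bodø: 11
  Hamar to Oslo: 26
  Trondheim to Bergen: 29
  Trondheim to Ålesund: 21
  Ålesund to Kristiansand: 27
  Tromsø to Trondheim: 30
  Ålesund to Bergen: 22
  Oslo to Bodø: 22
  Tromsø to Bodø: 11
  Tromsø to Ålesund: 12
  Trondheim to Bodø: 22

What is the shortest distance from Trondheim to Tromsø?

30

Comparing a few candidate routes:
Trondheim→Tromsø: 30
Trondheim→Ålesund→Tromsø: 21 + 12 = 33
Trondheim→Bodø→Tromsø: 22 + 11 = 33
Best route has total 30.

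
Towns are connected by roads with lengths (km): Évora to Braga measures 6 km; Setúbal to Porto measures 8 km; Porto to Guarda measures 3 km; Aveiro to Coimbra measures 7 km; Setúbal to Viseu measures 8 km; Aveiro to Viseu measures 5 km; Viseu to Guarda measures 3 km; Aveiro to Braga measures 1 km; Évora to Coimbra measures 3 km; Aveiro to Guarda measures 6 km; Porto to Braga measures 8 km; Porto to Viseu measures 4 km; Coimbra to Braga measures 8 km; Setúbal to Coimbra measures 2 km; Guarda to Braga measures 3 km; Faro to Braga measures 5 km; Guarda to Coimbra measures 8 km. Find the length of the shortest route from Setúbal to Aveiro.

Some routes from Setúbal to Aveiro:
Setúbal - Coimbra - Évora - Braga - Aveiro: 2 + 3 + 6 + 1 = 12
Setúbal - Coimbra - Aveiro: 2 + 7 = 9
Setúbal - Coimbra - Braga - Aveiro: 2 + 8 + 1 = 11
Best route has total 9 km.

9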